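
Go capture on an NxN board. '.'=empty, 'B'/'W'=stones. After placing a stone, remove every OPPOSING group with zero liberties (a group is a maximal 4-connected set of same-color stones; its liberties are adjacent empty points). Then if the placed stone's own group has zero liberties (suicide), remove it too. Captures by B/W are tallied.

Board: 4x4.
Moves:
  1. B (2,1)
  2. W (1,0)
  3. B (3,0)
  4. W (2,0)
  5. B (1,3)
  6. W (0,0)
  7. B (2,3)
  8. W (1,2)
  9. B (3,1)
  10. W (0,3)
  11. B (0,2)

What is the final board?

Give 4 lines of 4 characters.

Answer: W.B.
W.WB
WB.B
BB..

Derivation:
Move 1: B@(2,1) -> caps B=0 W=0
Move 2: W@(1,0) -> caps B=0 W=0
Move 3: B@(3,0) -> caps B=0 W=0
Move 4: W@(2,0) -> caps B=0 W=0
Move 5: B@(1,3) -> caps B=0 W=0
Move 6: W@(0,0) -> caps B=0 W=0
Move 7: B@(2,3) -> caps B=0 W=0
Move 8: W@(1,2) -> caps B=0 W=0
Move 9: B@(3,1) -> caps B=0 W=0
Move 10: W@(0,3) -> caps B=0 W=0
Move 11: B@(0,2) -> caps B=1 W=0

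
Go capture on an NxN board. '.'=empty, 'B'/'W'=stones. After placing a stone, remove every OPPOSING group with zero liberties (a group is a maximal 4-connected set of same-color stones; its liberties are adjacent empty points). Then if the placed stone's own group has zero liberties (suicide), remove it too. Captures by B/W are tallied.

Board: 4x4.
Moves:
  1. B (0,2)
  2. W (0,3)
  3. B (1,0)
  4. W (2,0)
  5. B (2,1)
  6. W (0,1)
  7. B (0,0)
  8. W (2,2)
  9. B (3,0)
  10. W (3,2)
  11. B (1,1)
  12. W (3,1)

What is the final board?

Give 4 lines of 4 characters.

Move 1: B@(0,2) -> caps B=0 W=0
Move 2: W@(0,3) -> caps B=0 W=0
Move 3: B@(1,0) -> caps B=0 W=0
Move 4: W@(2,0) -> caps B=0 W=0
Move 5: B@(2,1) -> caps B=0 W=0
Move 6: W@(0,1) -> caps B=0 W=0
Move 7: B@(0,0) -> caps B=0 W=0
Move 8: W@(2,2) -> caps B=0 W=0
Move 9: B@(3,0) -> caps B=1 W=0
Move 10: W@(3,2) -> caps B=1 W=0
Move 11: B@(1,1) -> caps B=2 W=0
Move 12: W@(3,1) -> caps B=2 W=0

Answer: B.BW
BB..
.BW.
BWW.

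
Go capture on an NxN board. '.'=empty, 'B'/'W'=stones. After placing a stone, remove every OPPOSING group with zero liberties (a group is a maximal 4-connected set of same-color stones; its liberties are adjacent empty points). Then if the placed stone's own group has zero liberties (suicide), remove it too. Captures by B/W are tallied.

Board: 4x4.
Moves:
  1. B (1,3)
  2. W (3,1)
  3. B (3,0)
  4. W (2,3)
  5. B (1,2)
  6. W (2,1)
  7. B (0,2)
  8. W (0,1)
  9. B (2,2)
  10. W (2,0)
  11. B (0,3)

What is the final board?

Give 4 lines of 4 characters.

Move 1: B@(1,3) -> caps B=0 W=0
Move 2: W@(3,1) -> caps B=0 W=0
Move 3: B@(3,0) -> caps B=0 W=0
Move 4: W@(2,3) -> caps B=0 W=0
Move 5: B@(1,2) -> caps B=0 W=0
Move 6: W@(2,1) -> caps B=0 W=0
Move 7: B@(0,2) -> caps B=0 W=0
Move 8: W@(0,1) -> caps B=0 W=0
Move 9: B@(2,2) -> caps B=0 W=0
Move 10: W@(2,0) -> caps B=0 W=1
Move 11: B@(0,3) -> caps B=0 W=1

Answer: .WBB
..BB
WWBW
.W..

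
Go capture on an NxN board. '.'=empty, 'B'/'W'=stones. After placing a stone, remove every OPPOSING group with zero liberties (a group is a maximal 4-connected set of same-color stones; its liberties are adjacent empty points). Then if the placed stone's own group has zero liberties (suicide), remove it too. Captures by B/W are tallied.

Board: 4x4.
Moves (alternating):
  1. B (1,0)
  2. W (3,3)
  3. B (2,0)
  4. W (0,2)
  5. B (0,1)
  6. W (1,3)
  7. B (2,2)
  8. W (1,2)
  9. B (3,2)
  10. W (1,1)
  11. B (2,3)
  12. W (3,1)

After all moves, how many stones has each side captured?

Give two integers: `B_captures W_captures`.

Move 1: B@(1,0) -> caps B=0 W=0
Move 2: W@(3,3) -> caps B=0 W=0
Move 3: B@(2,0) -> caps B=0 W=0
Move 4: W@(0,2) -> caps B=0 W=0
Move 5: B@(0,1) -> caps B=0 W=0
Move 6: W@(1,3) -> caps B=0 W=0
Move 7: B@(2,2) -> caps B=0 W=0
Move 8: W@(1,2) -> caps B=0 W=0
Move 9: B@(3,2) -> caps B=0 W=0
Move 10: W@(1,1) -> caps B=0 W=0
Move 11: B@(2,3) -> caps B=1 W=0
Move 12: W@(3,1) -> caps B=1 W=0

Answer: 1 0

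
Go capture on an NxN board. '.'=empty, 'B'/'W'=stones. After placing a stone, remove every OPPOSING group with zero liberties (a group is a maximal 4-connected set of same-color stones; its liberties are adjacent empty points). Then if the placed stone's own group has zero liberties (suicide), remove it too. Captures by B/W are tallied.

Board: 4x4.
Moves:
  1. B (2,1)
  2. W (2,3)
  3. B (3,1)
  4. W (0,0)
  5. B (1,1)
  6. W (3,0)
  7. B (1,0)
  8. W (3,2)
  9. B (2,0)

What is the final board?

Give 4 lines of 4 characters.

Move 1: B@(2,1) -> caps B=0 W=0
Move 2: W@(2,3) -> caps B=0 W=0
Move 3: B@(3,1) -> caps B=0 W=0
Move 4: W@(0,0) -> caps B=0 W=0
Move 5: B@(1,1) -> caps B=0 W=0
Move 6: W@(3,0) -> caps B=0 W=0
Move 7: B@(1,0) -> caps B=0 W=0
Move 8: W@(3,2) -> caps B=0 W=0
Move 9: B@(2,0) -> caps B=1 W=0

Answer: W...
BB..
BB.W
.BW.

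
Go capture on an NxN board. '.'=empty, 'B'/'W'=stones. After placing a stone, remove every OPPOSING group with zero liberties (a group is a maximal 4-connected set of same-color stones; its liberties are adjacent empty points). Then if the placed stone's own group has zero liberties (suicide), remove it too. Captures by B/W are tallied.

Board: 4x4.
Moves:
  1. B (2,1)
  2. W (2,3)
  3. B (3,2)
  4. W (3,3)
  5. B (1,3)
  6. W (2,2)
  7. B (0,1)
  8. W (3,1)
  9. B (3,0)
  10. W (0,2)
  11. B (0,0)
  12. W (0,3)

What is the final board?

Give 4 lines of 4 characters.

Answer: BBWW
...B
.BWW
BW.W

Derivation:
Move 1: B@(2,1) -> caps B=0 W=0
Move 2: W@(2,3) -> caps B=0 W=0
Move 3: B@(3,2) -> caps B=0 W=0
Move 4: W@(3,3) -> caps B=0 W=0
Move 5: B@(1,3) -> caps B=0 W=0
Move 6: W@(2,2) -> caps B=0 W=0
Move 7: B@(0,1) -> caps B=0 W=0
Move 8: W@(3,1) -> caps B=0 W=1
Move 9: B@(3,0) -> caps B=0 W=1
Move 10: W@(0,2) -> caps B=0 W=1
Move 11: B@(0,0) -> caps B=0 W=1
Move 12: W@(0,3) -> caps B=0 W=1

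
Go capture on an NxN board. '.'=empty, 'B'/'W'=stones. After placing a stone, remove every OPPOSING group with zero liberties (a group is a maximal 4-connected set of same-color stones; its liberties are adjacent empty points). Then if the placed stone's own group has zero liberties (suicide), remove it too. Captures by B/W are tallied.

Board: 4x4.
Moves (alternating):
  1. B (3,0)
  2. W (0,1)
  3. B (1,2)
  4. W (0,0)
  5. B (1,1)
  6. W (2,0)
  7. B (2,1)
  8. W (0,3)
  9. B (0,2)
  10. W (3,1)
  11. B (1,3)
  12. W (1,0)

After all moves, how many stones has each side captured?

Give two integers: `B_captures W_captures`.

Answer: 1 1

Derivation:
Move 1: B@(3,0) -> caps B=0 W=0
Move 2: W@(0,1) -> caps B=0 W=0
Move 3: B@(1,2) -> caps B=0 W=0
Move 4: W@(0,0) -> caps B=0 W=0
Move 5: B@(1,1) -> caps B=0 W=0
Move 6: W@(2,0) -> caps B=0 W=0
Move 7: B@(2,1) -> caps B=0 W=0
Move 8: W@(0,3) -> caps B=0 W=0
Move 9: B@(0,2) -> caps B=0 W=0
Move 10: W@(3,1) -> caps B=0 W=1
Move 11: B@(1,3) -> caps B=1 W=1
Move 12: W@(1,0) -> caps B=1 W=1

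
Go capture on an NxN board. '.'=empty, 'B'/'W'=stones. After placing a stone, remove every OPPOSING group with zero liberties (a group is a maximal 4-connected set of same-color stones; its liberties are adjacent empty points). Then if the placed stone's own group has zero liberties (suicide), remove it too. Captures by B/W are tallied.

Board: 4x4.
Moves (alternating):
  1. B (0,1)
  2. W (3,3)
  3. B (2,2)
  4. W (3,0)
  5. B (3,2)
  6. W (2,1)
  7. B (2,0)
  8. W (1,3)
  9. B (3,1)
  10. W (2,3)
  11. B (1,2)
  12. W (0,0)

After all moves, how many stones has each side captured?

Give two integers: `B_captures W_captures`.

Move 1: B@(0,1) -> caps B=0 W=0
Move 2: W@(3,3) -> caps B=0 W=0
Move 3: B@(2,2) -> caps B=0 W=0
Move 4: W@(3,0) -> caps B=0 W=0
Move 5: B@(3,2) -> caps B=0 W=0
Move 6: W@(2,1) -> caps B=0 W=0
Move 7: B@(2,0) -> caps B=0 W=0
Move 8: W@(1,3) -> caps B=0 W=0
Move 9: B@(3,1) -> caps B=1 W=0
Move 10: W@(2,3) -> caps B=1 W=0
Move 11: B@(1,2) -> caps B=1 W=0
Move 12: W@(0,0) -> caps B=1 W=0

Answer: 1 0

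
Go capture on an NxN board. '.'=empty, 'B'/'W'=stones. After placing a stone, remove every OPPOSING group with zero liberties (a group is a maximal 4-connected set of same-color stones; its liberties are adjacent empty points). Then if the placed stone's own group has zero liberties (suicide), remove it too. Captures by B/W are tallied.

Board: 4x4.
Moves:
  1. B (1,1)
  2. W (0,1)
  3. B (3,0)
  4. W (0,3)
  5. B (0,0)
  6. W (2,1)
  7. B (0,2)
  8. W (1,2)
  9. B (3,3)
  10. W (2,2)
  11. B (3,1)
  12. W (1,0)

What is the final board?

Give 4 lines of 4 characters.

Move 1: B@(1,1) -> caps B=0 W=0
Move 2: W@(0,1) -> caps B=0 W=0
Move 3: B@(3,0) -> caps B=0 W=0
Move 4: W@(0,3) -> caps B=0 W=0
Move 5: B@(0,0) -> caps B=0 W=0
Move 6: W@(2,1) -> caps B=0 W=0
Move 7: B@(0,2) -> caps B=1 W=0
Move 8: W@(1,2) -> caps B=1 W=0
Move 9: B@(3,3) -> caps B=1 W=0
Move 10: W@(2,2) -> caps B=1 W=0
Move 11: B@(3,1) -> caps B=1 W=0
Move 12: W@(1,0) -> caps B=1 W=0

Answer: B.BW
WBW.
.WW.
BB.B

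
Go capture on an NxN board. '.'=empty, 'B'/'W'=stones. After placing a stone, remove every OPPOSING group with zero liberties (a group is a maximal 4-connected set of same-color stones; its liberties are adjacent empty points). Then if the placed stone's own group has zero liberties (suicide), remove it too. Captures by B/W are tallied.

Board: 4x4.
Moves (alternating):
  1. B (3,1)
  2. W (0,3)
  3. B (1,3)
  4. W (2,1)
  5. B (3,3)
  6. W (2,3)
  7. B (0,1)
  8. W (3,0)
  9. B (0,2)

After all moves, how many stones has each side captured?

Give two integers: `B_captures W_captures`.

Move 1: B@(3,1) -> caps B=0 W=0
Move 2: W@(0,3) -> caps B=0 W=0
Move 3: B@(1,3) -> caps B=0 W=0
Move 4: W@(2,1) -> caps B=0 W=0
Move 5: B@(3,3) -> caps B=0 W=0
Move 6: W@(2,3) -> caps B=0 W=0
Move 7: B@(0,1) -> caps B=0 W=0
Move 8: W@(3,0) -> caps B=0 W=0
Move 9: B@(0,2) -> caps B=1 W=0

Answer: 1 0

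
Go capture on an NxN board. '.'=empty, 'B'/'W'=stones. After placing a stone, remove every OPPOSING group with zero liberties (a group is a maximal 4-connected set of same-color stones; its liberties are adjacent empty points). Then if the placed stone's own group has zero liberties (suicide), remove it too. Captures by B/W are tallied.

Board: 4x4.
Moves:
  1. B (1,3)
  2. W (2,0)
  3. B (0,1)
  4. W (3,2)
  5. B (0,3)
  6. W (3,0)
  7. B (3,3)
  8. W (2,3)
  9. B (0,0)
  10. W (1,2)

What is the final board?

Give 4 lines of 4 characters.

Answer: BB.B
..WB
W..W
W.W.

Derivation:
Move 1: B@(1,3) -> caps B=0 W=0
Move 2: W@(2,0) -> caps B=0 W=0
Move 3: B@(0,1) -> caps B=0 W=0
Move 4: W@(3,2) -> caps B=0 W=0
Move 5: B@(0,3) -> caps B=0 W=0
Move 6: W@(3,0) -> caps B=0 W=0
Move 7: B@(3,3) -> caps B=0 W=0
Move 8: W@(2,3) -> caps B=0 W=1
Move 9: B@(0,0) -> caps B=0 W=1
Move 10: W@(1,2) -> caps B=0 W=1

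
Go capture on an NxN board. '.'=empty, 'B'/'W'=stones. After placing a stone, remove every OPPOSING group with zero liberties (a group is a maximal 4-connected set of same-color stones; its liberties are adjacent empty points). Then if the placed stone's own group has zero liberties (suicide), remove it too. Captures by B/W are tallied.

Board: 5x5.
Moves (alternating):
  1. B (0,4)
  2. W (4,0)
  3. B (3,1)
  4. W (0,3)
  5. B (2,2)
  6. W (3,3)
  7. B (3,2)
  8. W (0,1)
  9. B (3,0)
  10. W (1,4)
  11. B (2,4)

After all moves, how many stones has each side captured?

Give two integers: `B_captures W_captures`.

Move 1: B@(0,4) -> caps B=0 W=0
Move 2: W@(4,0) -> caps B=0 W=0
Move 3: B@(3,1) -> caps B=0 W=0
Move 4: W@(0,3) -> caps B=0 W=0
Move 5: B@(2,2) -> caps B=0 W=0
Move 6: W@(3,3) -> caps B=0 W=0
Move 7: B@(3,2) -> caps B=0 W=0
Move 8: W@(0,1) -> caps B=0 W=0
Move 9: B@(3,0) -> caps B=0 W=0
Move 10: W@(1,4) -> caps B=0 W=1
Move 11: B@(2,4) -> caps B=0 W=1

Answer: 0 1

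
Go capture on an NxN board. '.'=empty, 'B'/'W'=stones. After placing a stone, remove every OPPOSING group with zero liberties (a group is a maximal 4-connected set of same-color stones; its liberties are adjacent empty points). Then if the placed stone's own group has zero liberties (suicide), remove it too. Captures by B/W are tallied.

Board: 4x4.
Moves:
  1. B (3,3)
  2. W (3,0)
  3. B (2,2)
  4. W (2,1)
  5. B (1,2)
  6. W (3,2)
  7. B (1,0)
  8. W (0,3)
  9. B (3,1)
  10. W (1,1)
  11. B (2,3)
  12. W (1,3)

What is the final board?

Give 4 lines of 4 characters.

Move 1: B@(3,3) -> caps B=0 W=0
Move 2: W@(3,0) -> caps B=0 W=0
Move 3: B@(2,2) -> caps B=0 W=0
Move 4: W@(2,1) -> caps B=0 W=0
Move 5: B@(1,2) -> caps B=0 W=0
Move 6: W@(3,2) -> caps B=0 W=0
Move 7: B@(1,0) -> caps B=0 W=0
Move 8: W@(0,3) -> caps B=0 W=0
Move 9: B@(3,1) -> caps B=1 W=0
Move 10: W@(1,1) -> caps B=1 W=0
Move 11: B@(2,3) -> caps B=1 W=0
Move 12: W@(1,3) -> caps B=1 W=0

Answer: ...W
BWBW
.WBB
WB.B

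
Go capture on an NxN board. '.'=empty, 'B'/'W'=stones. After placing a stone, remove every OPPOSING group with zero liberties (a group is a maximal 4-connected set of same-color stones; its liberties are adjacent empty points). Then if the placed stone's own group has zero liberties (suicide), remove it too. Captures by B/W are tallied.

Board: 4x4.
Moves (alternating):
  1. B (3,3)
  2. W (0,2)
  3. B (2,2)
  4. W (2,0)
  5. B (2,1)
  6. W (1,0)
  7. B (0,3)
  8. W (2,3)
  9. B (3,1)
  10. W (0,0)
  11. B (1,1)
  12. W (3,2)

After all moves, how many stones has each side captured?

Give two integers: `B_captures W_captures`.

Answer: 0 1

Derivation:
Move 1: B@(3,3) -> caps B=0 W=0
Move 2: W@(0,2) -> caps B=0 W=0
Move 3: B@(2,2) -> caps B=0 W=0
Move 4: W@(2,0) -> caps B=0 W=0
Move 5: B@(2,1) -> caps B=0 W=0
Move 6: W@(1,0) -> caps B=0 W=0
Move 7: B@(0,3) -> caps B=0 W=0
Move 8: W@(2,3) -> caps B=0 W=0
Move 9: B@(3,1) -> caps B=0 W=0
Move 10: W@(0,0) -> caps B=0 W=0
Move 11: B@(1,1) -> caps B=0 W=0
Move 12: W@(3,2) -> caps B=0 W=1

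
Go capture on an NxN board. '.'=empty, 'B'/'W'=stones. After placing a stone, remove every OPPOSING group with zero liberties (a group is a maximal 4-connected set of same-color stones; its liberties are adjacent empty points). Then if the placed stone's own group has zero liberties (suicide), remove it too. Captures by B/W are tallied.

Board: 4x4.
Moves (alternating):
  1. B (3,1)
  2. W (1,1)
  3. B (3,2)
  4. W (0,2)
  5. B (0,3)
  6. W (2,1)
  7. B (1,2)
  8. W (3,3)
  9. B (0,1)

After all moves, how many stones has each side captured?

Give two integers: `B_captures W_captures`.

Answer: 1 0

Derivation:
Move 1: B@(3,1) -> caps B=0 W=0
Move 2: W@(1,1) -> caps B=0 W=0
Move 3: B@(3,2) -> caps B=0 W=0
Move 4: W@(0,2) -> caps B=0 W=0
Move 5: B@(0,3) -> caps B=0 W=0
Move 6: W@(2,1) -> caps B=0 W=0
Move 7: B@(1,2) -> caps B=0 W=0
Move 8: W@(3,3) -> caps B=0 W=0
Move 9: B@(0,1) -> caps B=1 W=0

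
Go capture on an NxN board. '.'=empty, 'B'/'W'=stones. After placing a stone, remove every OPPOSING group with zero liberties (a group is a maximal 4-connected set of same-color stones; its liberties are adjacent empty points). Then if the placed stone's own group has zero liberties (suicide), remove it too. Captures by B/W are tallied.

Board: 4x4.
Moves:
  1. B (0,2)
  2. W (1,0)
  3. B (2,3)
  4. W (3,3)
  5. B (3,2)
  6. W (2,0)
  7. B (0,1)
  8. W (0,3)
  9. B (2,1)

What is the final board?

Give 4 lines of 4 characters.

Answer: .BBW
W...
WB.B
..B.

Derivation:
Move 1: B@(0,2) -> caps B=0 W=0
Move 2: W@(1,0) -> caps B=0 W=0
Move 3: B@(2,3) -> caps B=0 W=0
Move 4: W@(3,3) -> caps B=0 W=0
Move 5: B@(3,2) -> caps B=1 W=0
Move 6: W@(2,0) -> caps B=1 W=0
Move 7: B@(0,1) -> caps B=1 W=0
Move 8: W@(0,3) -> caps B=1 W=0
Move 9: B@(2,1) -> caps B=1 W=0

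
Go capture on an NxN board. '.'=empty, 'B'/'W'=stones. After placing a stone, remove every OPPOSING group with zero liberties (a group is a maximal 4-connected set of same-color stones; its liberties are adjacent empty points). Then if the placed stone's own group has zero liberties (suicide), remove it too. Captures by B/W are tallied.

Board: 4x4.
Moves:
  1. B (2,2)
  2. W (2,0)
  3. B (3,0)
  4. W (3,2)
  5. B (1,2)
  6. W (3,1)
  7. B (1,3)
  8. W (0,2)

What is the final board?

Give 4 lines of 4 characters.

Move 1: B@(2,2) -> caps B=0 W=0
Move 2: W@(2,0) -> caps B=0 W=0
Move 3: B@(3,0) -> caps B=0 W=0
Move 4: W@(3,2) -> caps B=0 W=0
Move 5: B@(1,2) -> caps B=0 W=0
Move 6: W@(3,1) -> caps B=0 W=1
Move 7: B@(1,3) -> caps B=0 W=1
Move 8: W@(0,2) -> caps B=0 W=1

Answer: ..W.
..BB
W.B.
.WW.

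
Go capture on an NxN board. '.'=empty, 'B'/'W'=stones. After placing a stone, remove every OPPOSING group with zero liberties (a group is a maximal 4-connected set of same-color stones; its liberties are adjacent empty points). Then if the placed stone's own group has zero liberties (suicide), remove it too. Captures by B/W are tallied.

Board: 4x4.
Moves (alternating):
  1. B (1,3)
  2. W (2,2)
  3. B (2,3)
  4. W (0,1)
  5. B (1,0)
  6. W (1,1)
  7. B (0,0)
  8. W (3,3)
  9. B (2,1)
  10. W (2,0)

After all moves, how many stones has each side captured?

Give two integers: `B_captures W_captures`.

Answer: 0 2

Derivation:
Move 1: B@(1,3) -> caps B=0 W=0
Move 2: W@(2,2) -> caps B=0 W=0
Move 3: B@(2,3) -> caps B=0 W=0
Move 4: W@(0,1) -> caps B=0 W=0
Move 5: B@(1,0) -> caps B=0 W=0
Move 6: W@(1,1) -> caps B=0 W=0
Move 7: B@(0,0) -> caps B=0 W=0
Move 8: W@(3,3) -> caps B=0 W=0
Move 9: B@(2,1) -> caps B=0 W=0
Move 10: W@(2,0) -> caps B=0 W=2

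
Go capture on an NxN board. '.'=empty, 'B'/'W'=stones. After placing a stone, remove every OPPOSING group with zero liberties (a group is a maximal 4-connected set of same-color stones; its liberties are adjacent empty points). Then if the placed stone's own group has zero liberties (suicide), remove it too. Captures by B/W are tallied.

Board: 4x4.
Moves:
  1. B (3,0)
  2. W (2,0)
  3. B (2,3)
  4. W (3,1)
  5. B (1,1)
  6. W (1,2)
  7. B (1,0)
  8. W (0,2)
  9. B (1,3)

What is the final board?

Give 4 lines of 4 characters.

Answer: ..W.
BBWB
W..B
.W..

Derivation:
Move 1: B@(3,0) -> caps B=0 W=0
Move 2: W@(2,0) -> caps B=0 W=0
Move 3: B@(2,3) -> caps B=0 W=0
Move 4: W@(3,1) -> caps B=0 W=1
Move 5: B@(1,1) -> caps B=0 W=1
Move 6: W@(1,2) -> caps B=0 W=1
Move 7: B@(1,0) -> caps B=0 W=1
Move 8: W@(0,2) -> caps B=0 W=1
Move 9: B@(1,3) -> caps B=0 W=1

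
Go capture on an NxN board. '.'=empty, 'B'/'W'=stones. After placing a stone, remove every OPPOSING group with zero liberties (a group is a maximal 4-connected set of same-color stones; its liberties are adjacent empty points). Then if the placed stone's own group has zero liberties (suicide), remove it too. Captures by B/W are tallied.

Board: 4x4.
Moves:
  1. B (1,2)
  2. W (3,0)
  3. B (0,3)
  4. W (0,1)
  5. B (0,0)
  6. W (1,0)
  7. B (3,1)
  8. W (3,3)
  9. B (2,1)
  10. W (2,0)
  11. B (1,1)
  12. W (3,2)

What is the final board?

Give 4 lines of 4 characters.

Move 1: B@(1,2) -> caps B=0 W=0
Move 2: W@(3,0) -> caps B=0 W=0
Move 3: B@(0,3) -> caps B=0 W=0
Move 4: W@(0,1) -> caps B=0 W=0
Move 5: B@(0,0) -> caps B=0 W=0
Move 6: W@(1,0) -> caps B=0 W=1
Move 7: B@(3,1) -> caps B=0 W=1
Move 8: W@(3,3) -> caps B=0 W=1
Move 9: B@(2,1) -> caps B=0 W=1
Move 10: W@(2,0) -> caps B=0 W=1
Move 11: B@(1,1) -> caps B=0 W=1
Move 12: W@(3,2) -> caps B=0 W=1

Answer: .W.B
WBB.
WB..
WBWW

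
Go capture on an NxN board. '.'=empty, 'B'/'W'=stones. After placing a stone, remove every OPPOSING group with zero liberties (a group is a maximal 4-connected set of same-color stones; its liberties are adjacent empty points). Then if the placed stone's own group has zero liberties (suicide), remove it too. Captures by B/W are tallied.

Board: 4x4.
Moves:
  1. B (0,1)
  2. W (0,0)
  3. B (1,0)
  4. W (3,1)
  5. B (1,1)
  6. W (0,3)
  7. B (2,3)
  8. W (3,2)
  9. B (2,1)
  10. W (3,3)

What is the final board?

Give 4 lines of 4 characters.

Move 1: B@(0,1) -> caps B=0 W=0
Move 2: W@(0,0) -> caps B=0 W=0
Move 3: B@(1,0) -> caps B=1 W=0
Move 4: W@(3,1) -> caps B=1 W=0
Move 5: B@(1,1) -> caps B=1 W=0
Move 6: W@(0,3) -> caps B=1 W=0
Move 7: B@(2,3) -> caps B=1 W=0
Move 8: W@(3,2) -> caps B=1 W=0
Move 9: B@(2,1) -> caps B=1 W=0
Move 10: W@(3,3) -> caps B=1 W=0

Answer: .B.W
BB..
.B.B
.WWW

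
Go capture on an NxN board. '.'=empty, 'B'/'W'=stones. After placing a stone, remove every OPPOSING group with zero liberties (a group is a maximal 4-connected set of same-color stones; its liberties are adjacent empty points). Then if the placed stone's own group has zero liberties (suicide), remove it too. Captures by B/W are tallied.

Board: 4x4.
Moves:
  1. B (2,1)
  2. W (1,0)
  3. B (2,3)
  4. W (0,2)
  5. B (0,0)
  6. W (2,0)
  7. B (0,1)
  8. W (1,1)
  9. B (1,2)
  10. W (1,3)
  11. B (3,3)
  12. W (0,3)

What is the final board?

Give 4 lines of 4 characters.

Answer: ..WW
WWBW
WB.B
...B

Derivation:
Move 1: B@(2,1) -> caps B=0 W=0
Move 2: W@(1,0) -> caps B=0 W=0
Move 3: B@(2,3) -> caps B=0 W=0
Move 4: W@(0,2) -> caps B=0 W=0
Move 5: B@(0,0) -> caps B=0 W=0
Move 6: W@(2,0) -> caps B=0 W=0
Move 7: B@(0,1) -> caps B=0 W=0
Move 8: W@(1,1) -> caps B=0 W=2
Move 9: B@(1,2) -> caps B=0 W=2
Move 10: W@(1,3) -> caps B=0 W=2
Move 11: B@(3,3) -> caps B=0 W=2
Move 12: W@(0,3) -> caps B=0 W=2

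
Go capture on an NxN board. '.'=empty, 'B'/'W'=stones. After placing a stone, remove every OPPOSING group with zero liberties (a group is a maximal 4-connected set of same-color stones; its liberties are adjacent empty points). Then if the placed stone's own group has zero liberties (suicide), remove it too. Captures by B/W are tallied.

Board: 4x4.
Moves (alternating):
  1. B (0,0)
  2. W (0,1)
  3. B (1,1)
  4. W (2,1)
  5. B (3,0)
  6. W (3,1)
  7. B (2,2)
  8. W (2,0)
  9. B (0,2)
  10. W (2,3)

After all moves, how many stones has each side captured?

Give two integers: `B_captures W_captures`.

Move 1: B@(0,0) -> caps B=0 W=0
Move 2: W@(0,1) -> caps B=0 W=0
Move 3: B@(1,1) -> caps B=0 W=0
Move 4: W@(2,1) -> caps B=0 W=0
Move 5: B@(3,0) -> caps B=0 W=0
Move 6: W@(3,1) -> caps B=0 W=0
Move 7: B@(2,2) -> caps B=0 W=0
Move 8: W@(2,0) -> caps B=0 W=1
Move 9: B@(0,2) -> caps B=1 W=1
Move 10: W@(2,3) -> caps B=1 W=1

Answer: 1 1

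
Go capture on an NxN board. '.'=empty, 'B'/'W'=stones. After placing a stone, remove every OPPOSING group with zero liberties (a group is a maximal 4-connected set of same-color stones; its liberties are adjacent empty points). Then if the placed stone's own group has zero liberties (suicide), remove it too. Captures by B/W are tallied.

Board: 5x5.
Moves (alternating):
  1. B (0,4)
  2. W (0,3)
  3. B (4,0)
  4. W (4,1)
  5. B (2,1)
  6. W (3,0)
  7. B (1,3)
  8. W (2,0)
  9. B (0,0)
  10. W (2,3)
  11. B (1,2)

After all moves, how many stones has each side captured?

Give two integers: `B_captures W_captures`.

Answer: 0 1

Derivation:
Move 1: B@(0,4) -> caps B=0 W=0
Move 2: W@(0,3) -> caps B=0 W=0
Move 3: B@(4,0) -> caps B=0 W=0
Move 4: W@(4,1) -> caps B=0 W=0
Move 5: B@(2,1) -> caps B=0 W=0
Move 6: W@(3,0) -> caps B=0 W=1
Move 7: B@(1,3) -> caps B=0 W=1
Move 8: W@(2,0) -> caps B=0 W=1
Move 9: B@(0,0) -> caps B=0 W=1
Move 10: W@(2,3) -> caps B=0 W=1
Move 11: B@(1,2) -> caps B=0 W=1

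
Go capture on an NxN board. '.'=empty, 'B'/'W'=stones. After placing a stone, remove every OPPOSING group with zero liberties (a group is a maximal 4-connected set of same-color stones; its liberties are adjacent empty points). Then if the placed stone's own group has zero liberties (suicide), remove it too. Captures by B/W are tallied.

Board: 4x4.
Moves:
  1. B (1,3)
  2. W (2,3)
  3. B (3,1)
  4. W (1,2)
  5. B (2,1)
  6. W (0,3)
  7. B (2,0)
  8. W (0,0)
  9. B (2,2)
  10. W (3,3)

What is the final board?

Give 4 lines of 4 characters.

Answer: W..W
..W.
BBBW
.B.W

Derivation:
Move 1: B@(1,3) -> caps B=0 W=0
Move 2: W@(2,3) -> caps B=0 W=0
Move 3: B@(3,1) -> caps B=0 W=0
Move 4: W@(1,2) -> caps B=0 W=0
Move 5: B@(2,1) -> caps B=0 W=0
Move 6: W@(0,3) -> caps B=0 W=1
Move 7: B@(2,0) -> caps B=0 W=1
Move 8: W@(0,0) -> caps B=0 W=1
Move 9: B@(2,2) -> caps B=0 W=1
Move 10: W@(3,3) -> caps B=0 W=1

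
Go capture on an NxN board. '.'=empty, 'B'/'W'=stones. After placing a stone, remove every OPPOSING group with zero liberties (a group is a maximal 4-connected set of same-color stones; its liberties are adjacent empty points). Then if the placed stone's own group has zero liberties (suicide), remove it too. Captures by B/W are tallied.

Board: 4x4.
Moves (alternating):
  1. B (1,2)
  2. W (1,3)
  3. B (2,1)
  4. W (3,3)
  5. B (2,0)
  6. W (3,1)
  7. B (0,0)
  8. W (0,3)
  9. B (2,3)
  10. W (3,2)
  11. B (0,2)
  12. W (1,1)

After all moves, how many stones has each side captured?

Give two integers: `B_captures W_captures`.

Move 1: B@(1,2) -> caps B=0 W=0
Move 2: W@(1,3) -> caps B=0 W=0
Move 3: B@(2,1) -> caps B=0 W=0
Move 4: W@(3,3) -> caps B=0 W=0
Move 5: B@(2,0) -> caps B=0 W=0
Move 6: W@(3,1) -> caps B=0 W=0
Move 7: B@(0,0) -> caps B=0 W=0
Move 8: W@(0,3) -> caps B=0 W=0
Move 9: B@(2,3) -> caps B=0 W=0
Move 10: W@(3,2) -> caps B=0 W=0
Move 11: B@(0,2) -> caps B=2 W=0
Move 12: W@(1,1) -> caps B=2 W=0

Answer: 2 0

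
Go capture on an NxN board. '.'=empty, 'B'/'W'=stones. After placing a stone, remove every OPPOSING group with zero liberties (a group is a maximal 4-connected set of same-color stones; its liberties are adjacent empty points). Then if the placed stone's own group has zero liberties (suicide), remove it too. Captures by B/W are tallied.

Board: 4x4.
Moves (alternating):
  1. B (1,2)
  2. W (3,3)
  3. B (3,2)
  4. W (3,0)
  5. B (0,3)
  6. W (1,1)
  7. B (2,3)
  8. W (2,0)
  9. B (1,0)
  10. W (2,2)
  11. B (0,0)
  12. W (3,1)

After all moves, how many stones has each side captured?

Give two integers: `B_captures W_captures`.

Move 1: B@(1,2) -> caps B=0 W=0
Move 2: W@(3,3) -> caps B=0 W=0
Move 3: B@(3,2) -> caps B=0 W=0
Move 4: W@(3,0) -> caps B=0 W=0
Move 5: B@(0,3) -> caps B=0 W=0
Move 6: W@(1,1) -> caps B=0 W=0
Move 7: B@(2,3) -> caps B=1 W=0
Move 8: W@(2,0) -> caps B=1 W=0
Move 9: B@(1,0) -> caps B=1 W=0
Move 10: W@(2,2) -> caps B=1 W=0
Move 11: B@(0,0) -> caps B=1 W=0
Move 12: W@(3,1) -> caps B=1 W=0

Answer: 1 0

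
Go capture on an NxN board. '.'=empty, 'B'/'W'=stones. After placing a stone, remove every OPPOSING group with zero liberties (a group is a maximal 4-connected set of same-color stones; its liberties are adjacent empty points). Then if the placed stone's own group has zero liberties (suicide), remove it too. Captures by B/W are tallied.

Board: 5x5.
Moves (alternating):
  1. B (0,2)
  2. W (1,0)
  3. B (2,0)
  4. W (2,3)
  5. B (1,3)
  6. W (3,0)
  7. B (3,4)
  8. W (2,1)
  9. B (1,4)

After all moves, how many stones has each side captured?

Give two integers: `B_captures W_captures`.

Answer: 0 1

Derivation:
Move 1: B@(0,2) -> caps B=0 W=0
Move 2: W@(1,0) -> caps B=0 W=0
Move 3: B@(2,0) -> caps B=0 W=0
Move 4: W@(2,3) -> caps B=0 W=0
Move 5: B@(1,3) -> caps B=0 W=0
Move 6: W@(3,0) -> caps B=0 W=0
Move 7: B@(3,4) -> caps B=0 W=0
Move 8: W@(2,1) -> caps B=0 W=1
Move 9: B@(1,4) -> caps B=0 W=1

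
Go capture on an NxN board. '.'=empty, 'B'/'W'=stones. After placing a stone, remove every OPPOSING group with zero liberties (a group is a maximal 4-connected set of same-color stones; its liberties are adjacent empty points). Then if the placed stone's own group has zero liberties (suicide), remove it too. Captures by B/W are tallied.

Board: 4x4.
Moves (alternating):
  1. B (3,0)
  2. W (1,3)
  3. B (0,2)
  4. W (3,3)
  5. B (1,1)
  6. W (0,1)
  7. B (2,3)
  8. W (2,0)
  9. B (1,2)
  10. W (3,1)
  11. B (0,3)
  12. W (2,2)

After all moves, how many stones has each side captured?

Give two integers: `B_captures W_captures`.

Move 1: B@(3,0) -> caps B=0 W=0
Move 2: W@(1,3) -> caps B=0 W=0
Move 3: B@(0,2) -> caps B=0 W=0
Move 4: W@(3,3) -> caps B=0 W=0
Move 5: B@(1,1) -> caps B=0 W=0
Move 6: W@(0,1) -> caps B=0 W=0
Move 7: B@(2,3) -> caps B=0 W=0
Move 8: W@(2,0) -> caps B=0 W=0
Move 9: B@(1,2) -> caps B=0 W=0
Move 10: W@(3,1) -> caps B=0 W=1
Move 11: B@(0,3) -> caps B=1 W=1
Move 12: W@(2,2) -> caps B=1 W=1

Answer: 1 1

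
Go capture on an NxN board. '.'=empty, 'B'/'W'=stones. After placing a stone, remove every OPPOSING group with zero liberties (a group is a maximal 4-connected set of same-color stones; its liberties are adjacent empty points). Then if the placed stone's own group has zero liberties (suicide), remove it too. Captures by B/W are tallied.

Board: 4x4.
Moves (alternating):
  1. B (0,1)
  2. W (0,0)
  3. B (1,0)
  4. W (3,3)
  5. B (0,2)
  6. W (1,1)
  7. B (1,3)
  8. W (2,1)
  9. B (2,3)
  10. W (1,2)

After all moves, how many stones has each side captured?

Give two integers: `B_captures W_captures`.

Move 1: B@(0,1) -> caps B=0 W=0
Move 2: W@(0,0) -> caps B=0 W=0
Move 3: B@(1,0) -> caps B=1 W=0
Move 4: W@(3,3) -> caps B=1 W=0
Move 5: B@(0,2) -> caps B=1 W=0
Move 6: W@(1,1) -> caps B=1 W=0
Move 7: B@(1,3) -> caps B=1 W=0
Move 8: W@(2,1) -> caps B=1 W=0
Move 9: B@(2,3) -> caps B=1 W=0
Move 10: W@(1,2) -> caps B=1 W=0

Answer: 1 0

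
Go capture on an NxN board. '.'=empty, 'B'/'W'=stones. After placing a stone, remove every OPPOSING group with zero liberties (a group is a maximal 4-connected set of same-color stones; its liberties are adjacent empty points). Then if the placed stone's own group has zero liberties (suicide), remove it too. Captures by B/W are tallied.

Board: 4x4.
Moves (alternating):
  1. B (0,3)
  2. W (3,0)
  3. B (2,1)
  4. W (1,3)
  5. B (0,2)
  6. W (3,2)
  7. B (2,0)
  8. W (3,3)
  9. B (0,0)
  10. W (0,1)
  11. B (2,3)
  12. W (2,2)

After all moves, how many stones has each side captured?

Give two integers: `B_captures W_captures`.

Move 1: B@(0,3) -> caps B=0 W=0
Move 2: W@(3,0) -> caps B=0 W=0
Move 3: B@(2,1) -> caps B=0 W=0
Move 4: W@(1,3) -> caps B=0 W=0
Move 5: B@(0,2) -> caps B=0 W=0
Move 6: W@(3,2) -> caps B=0 W=0
Move 7: B@(2,0) -> caps B=0 W=0
Move 8: W@(3,3) -> caps B=0 W=0
Move 9: B@(0,0) -> caps B=0 W=0
Move 10: W@(0,1) -> caps B=0 W=0
Move 11: B@(2,3) -> caps B=0 W=0
Move 12: W@(2,2) -> caps B=0 W=1

Answer: 0 1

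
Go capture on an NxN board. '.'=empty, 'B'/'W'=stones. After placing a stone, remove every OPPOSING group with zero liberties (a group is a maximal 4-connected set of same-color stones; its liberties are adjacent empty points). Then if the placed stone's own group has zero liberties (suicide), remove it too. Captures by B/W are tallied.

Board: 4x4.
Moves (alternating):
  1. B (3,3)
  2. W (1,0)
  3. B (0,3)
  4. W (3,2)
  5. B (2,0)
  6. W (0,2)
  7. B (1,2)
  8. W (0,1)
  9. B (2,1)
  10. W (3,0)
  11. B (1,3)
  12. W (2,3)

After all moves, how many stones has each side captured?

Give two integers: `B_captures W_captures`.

Answer: 0 1

Derivation:
Move 1: B@(3,3) -> caps B=0 W=0
Move 2: W@(1,0) -> caps B=0 W=0
Move 3: B@(0,3) -> caps B=0 W=0
Move 4: W@(3,2) -> caps B=0 W=0
Move 5: B@(2,0) -> caps B=0 W=0
Move 6: W@(0,2) -> caps B=0 W=0
Move 7: B@(1,2) -> caps B=0 W=0
Move 8: W@(0,1) -> caps B=0 W=0
Move 9: B@(2,1) -> caps B=0 W=0
Move 10: W@(3,0) -> caps B=0 W=0
Move 11: B@(1,3) -> caps B=0 W=0
Move 12: W@(2,3) -> caps B=0 W=1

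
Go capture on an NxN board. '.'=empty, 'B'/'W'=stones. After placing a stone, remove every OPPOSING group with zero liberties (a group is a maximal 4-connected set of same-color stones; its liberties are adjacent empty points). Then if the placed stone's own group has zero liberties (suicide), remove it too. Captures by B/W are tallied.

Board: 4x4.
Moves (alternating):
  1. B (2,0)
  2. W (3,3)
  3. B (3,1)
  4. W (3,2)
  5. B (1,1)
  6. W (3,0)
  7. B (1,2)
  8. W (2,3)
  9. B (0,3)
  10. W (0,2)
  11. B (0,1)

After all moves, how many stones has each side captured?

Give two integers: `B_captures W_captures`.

Move 1: B@(2,0) -> caps B=0 W=0
Move 2: W@(3,3) -> caps B=0 W=0
Move 3: B@(3,1) -> caps B=0 W=0
Move 4: W@(3,2) -> caps B=0 W=0
Move 5: B@(1,1) -> caps B=0 W=0
Move 6: W@(3,0) -> caps B=0 W=0
Move 7: B@(1,2) -> caps B=0 W=0
Move 8: W@(2,3) -> caps B=0 W=0
Move 9: B@(0,3) -> caps B=0 W=0
Move 10: W@(0,2) -> caps B=0 W=0
Move 11: B@(0,1) -> caps B=1 W=0

Answer: 1 0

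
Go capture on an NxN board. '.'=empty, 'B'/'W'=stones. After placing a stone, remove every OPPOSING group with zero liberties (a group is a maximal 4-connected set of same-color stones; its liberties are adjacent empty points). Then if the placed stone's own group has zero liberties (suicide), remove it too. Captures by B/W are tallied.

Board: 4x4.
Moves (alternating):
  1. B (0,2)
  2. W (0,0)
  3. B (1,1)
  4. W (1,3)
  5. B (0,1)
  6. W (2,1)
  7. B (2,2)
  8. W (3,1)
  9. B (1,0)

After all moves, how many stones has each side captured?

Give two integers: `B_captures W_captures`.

Move 1: B@(0,2) -> caps B=0 W=0
Move 2: W@(0,0) -> caps B=0 W=0
Move 3: B@(1,1) -> caps B=0 W=0
Move 4: W@(1,3) -> caps B=0 W=0
Move 5: B@(0,1) -> caps B=0 W=0
Move 6: W@(2,1) -> caps B=0 W=0
Move 7: B@(2,2) -> caps B=0 W=0
Move 8: W@(3,1) -> caps B=0 W=0
Move 9: B@(1,0) -> caps B=1 W=0

Answer: 1 0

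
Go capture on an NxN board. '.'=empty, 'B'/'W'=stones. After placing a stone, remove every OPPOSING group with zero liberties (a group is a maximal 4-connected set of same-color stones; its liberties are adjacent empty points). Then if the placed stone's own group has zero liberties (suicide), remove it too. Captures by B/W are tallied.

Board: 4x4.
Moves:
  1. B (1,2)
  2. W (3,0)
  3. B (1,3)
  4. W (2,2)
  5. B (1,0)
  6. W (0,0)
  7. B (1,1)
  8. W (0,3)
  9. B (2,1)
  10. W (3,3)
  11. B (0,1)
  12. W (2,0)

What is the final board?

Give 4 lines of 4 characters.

Move 1: B@(1,2) -> caps B=0 W=0
Move 2: W@(3,0) -> caps B=0 W=0
Move 3: B@(1,3) -> caps B=0 W=0
Move 4: W@(2,2) -> caps B=0 W=0
Move 5: B@(1,0) -> caps B=0 W=0
Move 6: W@(0,0) -> caps B=0 W=0
Move 7: B@(1,1) -> caps B=0 W=0
Move 8: W@(0,3) -> caps B=0 W=0
Move 9: B@(2,1) -> caps B=0 W=0
Move 10: W@(3,3) -> caps B=0 W=0
Move 11: B@(0,1) -> caps B=1 W=0
Move 12: W@(2,0) -> caps B=1 W=0

Answer: .B.W
BBBB
WBW.
W..W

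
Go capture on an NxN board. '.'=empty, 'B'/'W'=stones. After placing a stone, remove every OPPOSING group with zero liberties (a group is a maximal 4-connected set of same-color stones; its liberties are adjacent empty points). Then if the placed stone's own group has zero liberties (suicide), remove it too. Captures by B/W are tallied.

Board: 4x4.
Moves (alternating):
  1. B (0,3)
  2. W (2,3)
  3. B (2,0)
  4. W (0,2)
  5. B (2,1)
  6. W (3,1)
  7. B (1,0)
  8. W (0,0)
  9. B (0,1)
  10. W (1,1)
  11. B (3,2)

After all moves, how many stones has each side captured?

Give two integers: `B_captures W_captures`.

Answer: 1 0

Derivation:
Move 1: B@(0,3) -> caps B=0 W=0
Move 2: W@(2,3) -> caps B=0 W=0
Move 3: B@(2,0) -> caps B=0 W=0
Move 4: W@(0,2) -> caps B=0 W=0
Move 5: B@(2,1) -> caps B=0 W=0
Move 6: W@(3,1) -> caps B=0 W=0
Move 7: B@(1,0) -> caps B=0 W=0
Move 8: W@(0,0) -> caps B=0 W=0
Move 9: B@(0,1) -> caps B=1 W=0
Move 10: W@(1,1) -> caps B=1 W=0
Move 11: B@(3,2) -> caps B=1 W=0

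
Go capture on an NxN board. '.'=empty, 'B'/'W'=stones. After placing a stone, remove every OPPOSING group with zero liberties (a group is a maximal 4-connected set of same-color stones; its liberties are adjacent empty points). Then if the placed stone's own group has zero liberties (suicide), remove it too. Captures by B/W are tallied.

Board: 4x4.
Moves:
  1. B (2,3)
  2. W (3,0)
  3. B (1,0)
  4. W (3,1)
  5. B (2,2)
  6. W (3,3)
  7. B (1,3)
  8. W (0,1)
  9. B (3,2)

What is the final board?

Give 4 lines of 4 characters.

Answer: .W..
B..B
..BB
WWB.

Derivation:
Move 1: B@(2,3) -> caps B=0 W=0
Move 2: W@(3,0) -> caps B=0 W=0
Move 3: B@(1,0) -> caps B=0 W=0
Move 4: W@(3,1) -> caps B=0 W=0
Move 5: B@(2,2) -> caps B=0 W=0
Move 6: W@(3,3) -> caps B=0 W=0
Move 7: B@(1,3) -> caps B=0 W=0
Move 8: W@(0,1) -> caps B=0 W=0
Move 9: B@(3,2) -> caps B=1 W=0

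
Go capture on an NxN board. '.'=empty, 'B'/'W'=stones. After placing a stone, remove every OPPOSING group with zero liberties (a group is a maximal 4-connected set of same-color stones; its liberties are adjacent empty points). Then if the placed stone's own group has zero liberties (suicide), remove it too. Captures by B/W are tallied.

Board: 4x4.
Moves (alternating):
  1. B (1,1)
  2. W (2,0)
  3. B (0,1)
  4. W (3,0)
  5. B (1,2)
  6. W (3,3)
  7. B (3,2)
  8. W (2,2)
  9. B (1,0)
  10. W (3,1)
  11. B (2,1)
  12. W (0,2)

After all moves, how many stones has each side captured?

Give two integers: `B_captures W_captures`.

Answer: 0 1

Derivation:
Move 1: B@(1,1) -> caps B=0 W=0
Move 2: W@(2,0) -> caps B=0 W=0
Move 3: B@(0,1) -> caps B=0 W=0
Move 4: W@(3,0) -> caps B=0 W=0
Move 5: B@(1,2) -> caps B=0 W=0
Move 6: W@(3,3) -> caps B=0 W=0
Move 7: B@(3,2) -> caps B=0 W=0
Move 8: W@(2,2) -> caps B=0 W=0
Move 9: B@(1,0) -> caps B=0 W=0
Move 10: W@(3,1) -> caps B=0 W=1
Move 11: B@(2,1) -> caps B=0 W=1
Move 12: W@(0,2) -> caps B=0 W=1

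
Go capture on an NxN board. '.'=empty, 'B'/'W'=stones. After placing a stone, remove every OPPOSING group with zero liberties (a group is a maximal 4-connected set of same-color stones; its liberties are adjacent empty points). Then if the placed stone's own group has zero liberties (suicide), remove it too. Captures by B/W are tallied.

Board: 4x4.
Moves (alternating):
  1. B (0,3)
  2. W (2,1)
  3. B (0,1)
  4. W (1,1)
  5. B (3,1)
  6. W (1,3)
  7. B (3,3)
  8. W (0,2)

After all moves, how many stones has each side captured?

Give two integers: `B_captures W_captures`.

Move 1: B@(0,3) -> caps B=0 W=0
Move 2: W@(2,1) -> caps B=0 W=0
Move 3: B@(0,1) -> caps B=0 W=0
Move 4: W@(1,1) -> caps B=0 W=0
Move 5: B@(3,1) -> caps B=0 W=0
Move 6: W@(1,3) -> caps B=0 W=0
Move 7: B@(3,3) -> caps B=0 W=0
Move 8: W@(0,2) -> caps B=0 W=1

Answer: 0 1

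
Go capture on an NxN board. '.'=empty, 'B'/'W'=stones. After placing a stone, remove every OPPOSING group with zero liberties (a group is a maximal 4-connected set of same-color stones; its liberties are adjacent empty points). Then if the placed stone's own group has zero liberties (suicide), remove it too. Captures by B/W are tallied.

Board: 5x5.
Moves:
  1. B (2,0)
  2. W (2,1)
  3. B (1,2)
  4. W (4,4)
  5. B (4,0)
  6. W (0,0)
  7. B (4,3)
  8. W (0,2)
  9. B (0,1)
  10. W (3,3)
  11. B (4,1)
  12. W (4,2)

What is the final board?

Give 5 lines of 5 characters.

Answer: WBW..
..B..
BW...
...W.
BBW.W

Derivation:
Move 1: B@(2,0) -> caps B=0 W=0
Move 2: W@(2,1) -> caps B=0 W=0
Move 3: B@(1,2) -> caps B=0 W=0
Move 4: W@(4,4) -> caps B=0 W=0
Move 5: B@(4,0) -> caps B=0 W=0
Move 6: W@(0,0) -> caps B=0 W=0
Move 7: B@(4,3) -> caps B=0 W=0
Move 8: W@(0,2) -> caps B=0 W=0
Move 9: B@(0,1) -> caps B=0 W=0
Move 10: W@(3,3) -> caps B=0 W=0
Move 11: B@(4,1) -> caps B=0 W=0
Move 12: W@(4,2) -> caps B=0 W=1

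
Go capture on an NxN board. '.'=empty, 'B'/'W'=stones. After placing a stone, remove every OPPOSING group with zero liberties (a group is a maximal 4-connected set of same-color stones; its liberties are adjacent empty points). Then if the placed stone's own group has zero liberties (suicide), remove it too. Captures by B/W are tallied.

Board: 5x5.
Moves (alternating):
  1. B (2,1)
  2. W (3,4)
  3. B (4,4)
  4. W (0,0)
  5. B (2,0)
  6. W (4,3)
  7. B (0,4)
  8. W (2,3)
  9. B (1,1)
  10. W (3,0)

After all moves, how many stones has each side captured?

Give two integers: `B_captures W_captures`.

Answer: 0 1

Derivation:
Move 1: B@(2,1) -> caps B=0 W=0
Move 2: W@(3,4) -> caps B=0 W=0
Move 3: B@(4,4) -> caps B=0 W=0
Move 4: W@(0,0) -> caps B=0 W=0
Move 5: B@(2,0) -> caps B=0 W=0
Move 6: W@(4,3) -> caps B=0 W=1
Move 7: B@(0,4) -> caps B=0 W=1
Move 8: W@(2,3) -> caps B=0 W=1
Move 9: B@(1,1) -> caps B=0 W=1
Move 10: W@(3,0) -> caps B=0 W=1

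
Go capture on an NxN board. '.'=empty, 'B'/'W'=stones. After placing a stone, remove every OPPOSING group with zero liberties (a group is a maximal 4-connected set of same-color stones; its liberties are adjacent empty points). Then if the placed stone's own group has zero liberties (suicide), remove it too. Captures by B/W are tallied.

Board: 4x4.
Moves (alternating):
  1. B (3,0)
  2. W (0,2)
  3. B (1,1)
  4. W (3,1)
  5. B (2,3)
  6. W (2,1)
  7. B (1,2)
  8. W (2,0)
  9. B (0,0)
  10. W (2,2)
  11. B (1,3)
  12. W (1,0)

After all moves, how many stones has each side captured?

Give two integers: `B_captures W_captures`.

Answer: 0 1

Derivation:
Move 1: B@(3,0) -> caps B=0 W=0
Move 2: W@(0,2) -> caps B=0 W=0
Move 3: B@(1,1) -> caps B=0 W=0
Move 4: W@(3,1) -> caps B=0 W=0
Move 5: B@(2,3) -> caps B=0 W=0
Move 6: W@(2,1) -> caps B=0 W=0
Move 7: B@(1,2) -> caps B=0 W=0
Move 8: W@(2,0) -> caps B=0 W=1
Move 9: B@(0,0) -> caps B=0 W=1
Move 10: W@(2,2) -> caps B=0 W=1
Move 11: B@(1,3) -> caps B=0 W=1
Move 12: W@(1,0) -> caps B=0 W=1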